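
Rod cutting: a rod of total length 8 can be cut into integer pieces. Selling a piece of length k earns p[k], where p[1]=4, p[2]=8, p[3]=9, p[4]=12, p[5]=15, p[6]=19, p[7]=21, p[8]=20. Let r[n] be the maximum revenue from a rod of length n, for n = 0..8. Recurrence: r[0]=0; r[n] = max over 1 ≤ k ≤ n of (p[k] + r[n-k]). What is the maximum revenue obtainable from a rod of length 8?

32

   n    0    1    2    3    4    5    6    7    8
r[n]    0    4    8   12   16   20   24   28   32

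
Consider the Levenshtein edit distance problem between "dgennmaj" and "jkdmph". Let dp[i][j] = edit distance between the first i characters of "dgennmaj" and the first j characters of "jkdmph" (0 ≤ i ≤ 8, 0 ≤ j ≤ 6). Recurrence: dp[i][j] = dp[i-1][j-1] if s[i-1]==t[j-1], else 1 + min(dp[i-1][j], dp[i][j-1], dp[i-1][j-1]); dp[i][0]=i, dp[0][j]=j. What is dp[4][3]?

4

   ''  j  k  d  m  p  h
''  0  1  2  3  4  5  6
 d  1  1  2  2  3  4  5
 g  2  2  2  3  3  4  5
 e  3  3  3  3  4  4  5
 n  4  4  4  4  4  5  5
 n  5  5  5  5  5  5  6
 m  6  6  6  6  5  6  6
 a  7  7  7  7  6  6  7
 j  8  7  8  8  7  7  7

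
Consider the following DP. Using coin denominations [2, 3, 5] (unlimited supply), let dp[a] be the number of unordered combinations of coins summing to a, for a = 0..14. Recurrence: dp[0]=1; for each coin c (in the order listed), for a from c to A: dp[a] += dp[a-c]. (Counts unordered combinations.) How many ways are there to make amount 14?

after  coin     0     1     2     3     4     5     6     7     8     9    10    11    12    13    14
          2     1     0     1     0     1     0     1     0     1     0     1     0     1     0     1
          3     1     0     1     1     1     1     2     1     2     2     2     2     3     2     3
          5     1     0     1     1     1     2     2     2     3     3     4     4     5     5     6

6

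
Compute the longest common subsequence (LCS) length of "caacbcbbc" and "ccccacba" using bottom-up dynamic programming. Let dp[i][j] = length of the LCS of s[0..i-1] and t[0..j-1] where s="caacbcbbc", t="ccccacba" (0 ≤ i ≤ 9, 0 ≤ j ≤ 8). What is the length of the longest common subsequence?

4

   ''  c  c  c  c  a  c  b  a
''  0  0  0  0  0  0  0  0  0
 c  0  1  1  1  1  1  1  1  1
 a  0  1  1  1  1  2  2  2  2
 a  0  1  1  1  1  2  2  2  3
 c  0  1  2  2  2  2  3  3  3
 b  0  1  2  2  2  2  3  4  4
 c  0  1  2  3  3  3  3  4  4
 b  0  1  2  3  3  3  3  4  4
 b  0  1  2  3  3  3  3  4  4
 c  0  1  2  3  4  4  4  4  4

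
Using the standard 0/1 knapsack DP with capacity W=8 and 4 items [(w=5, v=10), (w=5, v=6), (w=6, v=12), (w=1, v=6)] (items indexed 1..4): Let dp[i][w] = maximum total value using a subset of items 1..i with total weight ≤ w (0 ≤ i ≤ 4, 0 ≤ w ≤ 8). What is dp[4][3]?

6

i\w   0   1   2   3   4   5   6   7   8
  0   0   0   0   0   0   0   0   0   0
  1   0   0   0   0   0  10  10  10  10
  2   0   0   0   0   0  10  10  10  10
  3   0   0   0   0   0  10  12  12  12
  4   0   6   6   6   6  10  16  18  18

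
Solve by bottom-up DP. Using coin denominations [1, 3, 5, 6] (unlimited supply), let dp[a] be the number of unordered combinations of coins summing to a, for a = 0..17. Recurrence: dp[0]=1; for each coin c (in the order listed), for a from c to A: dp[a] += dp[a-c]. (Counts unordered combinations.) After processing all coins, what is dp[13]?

15

after  coin     0     1     2     3     4     5     6     7     8     9    10    11    12    13    14    15    16    17
          1     1     1     1     1     1     1     1     1     1     1     1     1     1     1     1     1     1     1
          3     1     1     1     2     2     2     3     3     3     4     4     4     5     5     5     6     6     6
          5     1     1     1     2     2     3     4     4     5     6     7     8     9    10    11    13    14    15
          6     1     1     1     2     2     3     5     5     6     8     9    11    14    15    17    21    23    26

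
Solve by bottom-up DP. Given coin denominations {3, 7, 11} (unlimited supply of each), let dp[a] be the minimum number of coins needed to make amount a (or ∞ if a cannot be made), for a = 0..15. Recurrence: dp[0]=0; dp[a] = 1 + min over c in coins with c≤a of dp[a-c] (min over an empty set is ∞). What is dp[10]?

2

 a  0  1  2  3  4  5  6  7  8  9 10 11 12 13 14 15
dp  0  -  -  1  -  -  2  1  -  3  2  1  4  3  2  5
(- denotes ∞ / unreachable)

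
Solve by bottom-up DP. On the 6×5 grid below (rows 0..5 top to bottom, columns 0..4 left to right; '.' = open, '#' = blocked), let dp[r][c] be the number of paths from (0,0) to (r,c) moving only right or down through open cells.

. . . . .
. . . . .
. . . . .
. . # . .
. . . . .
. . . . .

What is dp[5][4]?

66

r\c   0   1   2   3   4
  0   1   1   1   1   1
  1   1   2   3   4   5
  2   1   3   6  10  15
  3   1   4   0  10  25
  4   1   5   5  15  40
  5   1   6  11  26  66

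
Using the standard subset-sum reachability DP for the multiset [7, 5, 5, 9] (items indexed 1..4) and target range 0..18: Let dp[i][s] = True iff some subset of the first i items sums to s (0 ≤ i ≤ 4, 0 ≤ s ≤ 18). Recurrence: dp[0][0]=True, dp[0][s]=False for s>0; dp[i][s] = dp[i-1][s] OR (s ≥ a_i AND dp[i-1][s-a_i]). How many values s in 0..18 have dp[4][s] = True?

9

i\s   0   1   2   3   4   5   6   7   8   9  10  11  12  13  14  15  16  17  18
  0   T   F   F   F   F   F   F   F   F   F   F   F   F   F   F   F   F   F   F
  1   T   F   F   F   F   F   F   T   F   F   F   F   F   F   F   F   F   F   F
  2   T   F   F   F   F   T   F   T   F   F   F   F   T   F   F   F   F   F   F
  3   T   F   F   F   F   T   F   T   F   F   T   F   T   F   F   F   F   T   F
  4   T   F   F   F   F   T   F   T   F   T   T   F   T   F   T   F   T   T   F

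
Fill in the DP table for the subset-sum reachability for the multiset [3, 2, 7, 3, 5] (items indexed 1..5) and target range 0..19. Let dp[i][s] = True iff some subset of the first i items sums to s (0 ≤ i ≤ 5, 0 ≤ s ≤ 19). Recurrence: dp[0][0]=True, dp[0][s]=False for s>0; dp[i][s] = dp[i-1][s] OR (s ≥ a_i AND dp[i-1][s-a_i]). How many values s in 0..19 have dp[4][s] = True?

i\s   0   1   2   3   4   5   6   7   8   9  10  11  12  13  14  15  16  17  18  19
  0   T   F   F   F   F   F   F   F   F   F   F   F   F   F   F   F   F   F   F   F
  1   T   F   F   T   F   F   F   F   F   F   F   F   F   F   F   F   F   F   F   F
  2   T   F   T   T   F   T   F   F   F   F   F   F   F   F   F   F   F   F   F   F
  3   T   F   T   T   F   T   F   T   F   T   T   F   T   F   F   F   F   F   F   F
  4   T   F   T   T   F   T   T   T   T   T   T   F   T   T   F   T   F   F   F   F
  5   T   F   T   T   F   T   T   T   T   T   T   T   T   T   T   T   F   T   T   F

12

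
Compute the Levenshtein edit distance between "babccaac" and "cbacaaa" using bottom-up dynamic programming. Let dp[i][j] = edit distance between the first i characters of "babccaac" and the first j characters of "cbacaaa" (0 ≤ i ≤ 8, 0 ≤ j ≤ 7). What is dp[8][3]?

   ''  c  b  a  c  a  a  a
''  0  1  2  3  4  5  6  7
 b  1  1  1  2  3  4  5  6
 a  2  2  2  1  2  3  4  5
 b  3  3  2  2  2  3  4  5
 c  4  3  3  3  2  3  4  5
 c  5  4  4  4  3  3  4  5
 a  6  5  5  4  4  3  3  4
 a  7  6  6  5  5  4  3  3
 c  8  7  7  6  5  5  4  4

6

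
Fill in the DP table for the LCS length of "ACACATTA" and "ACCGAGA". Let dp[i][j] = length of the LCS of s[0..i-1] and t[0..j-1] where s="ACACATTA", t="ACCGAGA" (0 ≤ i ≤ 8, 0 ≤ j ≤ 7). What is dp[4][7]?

   ''  A  C  C  G  A  G  A
''  0  0  0  0  0  0  0  0
 A  0  1  1  1  1  1  1  1
 C  0  1  2  2  2  2  2  2
 A  0  1  2  2  2  3  3  3
 C  0  1  2  3  3  3  3  3
 A  0  1  2  3  3  4  4  4
 T  0  1  2  3  3  4  4  4
 T  0  1  2  3  3  4  4  4
 A  0  1  2  3  3  4  4  5

3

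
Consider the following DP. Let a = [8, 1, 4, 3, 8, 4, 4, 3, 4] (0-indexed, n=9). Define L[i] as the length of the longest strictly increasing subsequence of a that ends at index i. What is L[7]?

   i    0    1    2    3    4    5    6    7    8
a[i]    8    1    4    3    8    4    4    3    4
L[i]    1    1    2    2    3    3    3    2    3

2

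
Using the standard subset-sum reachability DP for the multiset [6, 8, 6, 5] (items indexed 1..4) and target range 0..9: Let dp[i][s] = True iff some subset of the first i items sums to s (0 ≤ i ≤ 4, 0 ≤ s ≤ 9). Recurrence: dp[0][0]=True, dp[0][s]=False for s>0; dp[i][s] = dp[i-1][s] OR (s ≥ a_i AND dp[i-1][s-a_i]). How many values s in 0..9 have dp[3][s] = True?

3

i\s   0   1   2   3   4   5   6   7   8   9
  0   T   F   F   F   F   F   F   F   F   F
  1   T   F   F   F   F   F   T   F   F   F
  2   T   F   F   F   F   F   T   F   T   F
  3   T   F   F   F   F   F   T   F   T   F
  4   T   F   F   F   F   T   T   F   T   F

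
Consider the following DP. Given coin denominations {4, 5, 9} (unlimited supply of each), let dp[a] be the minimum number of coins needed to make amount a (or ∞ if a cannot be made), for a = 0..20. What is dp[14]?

2

 a  0  1  2  3  4  5  6  7  8  9 10 11 12 13 14 15 16 17 18 19 20
dp  0  -  -  -  1  1  -  -  2  1  2  -  3  2  2  3  4  3  2  3  4
(- denotes ∞ / unreachable)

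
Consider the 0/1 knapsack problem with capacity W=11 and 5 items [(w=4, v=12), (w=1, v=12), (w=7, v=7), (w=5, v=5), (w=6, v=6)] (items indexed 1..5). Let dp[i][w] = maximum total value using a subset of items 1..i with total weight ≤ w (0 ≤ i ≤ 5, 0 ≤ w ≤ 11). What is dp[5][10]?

29

i\w   0   1   2   3   4   5   6   7   8   9  10  11
  0   0   0   0   0   0   0   0   0   0   0   0   0
  1   0   0   0   0  12  12  12  12  12  12  12  12
  2   0  12  12  12  12  24  24  24  24  24  24  24
  3   0  12  12  12  12  24  24  24  24  24  24  24
  4   0  12  12  12  12  24  24  24  24  24  29  29
  5   0  12  12  12  12  24  24  24  24  24  29  30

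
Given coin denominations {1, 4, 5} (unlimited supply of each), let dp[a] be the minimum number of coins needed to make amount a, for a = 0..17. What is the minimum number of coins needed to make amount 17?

 a  0  1  2  3  4  5  6  7  8  9 10 11 12 13 14 15 16 17
dp  0  1  2  3  1  1  2  3  2  2  2  3  3  3  3  3  4  4

4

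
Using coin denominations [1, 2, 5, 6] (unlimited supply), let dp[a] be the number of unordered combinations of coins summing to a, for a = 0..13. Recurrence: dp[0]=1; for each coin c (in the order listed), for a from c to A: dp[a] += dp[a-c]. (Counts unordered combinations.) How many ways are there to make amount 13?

after  coin     0     1     2     3     4     5     6     7     8     9    10    11    12    13
          1     1     1     1     1     1     1     1     1     1     1     1     1     1     1
          2     1     1     2     2     3     3     4     4     5     5     6     6     7     7
          5     1     1     2     2     3     4     5     6     7     8    10    11    13    14
          6     1     1     2     2     3     4     6     7     9    10    13    15    19    21

21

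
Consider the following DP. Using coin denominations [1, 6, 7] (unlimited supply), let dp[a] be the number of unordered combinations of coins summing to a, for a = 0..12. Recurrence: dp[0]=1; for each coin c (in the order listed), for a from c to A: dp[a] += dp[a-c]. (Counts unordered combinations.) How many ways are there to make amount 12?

after  coin     0     1     2     3     4     5     6     7     8     9    10    11    12
          1     1     1     1     1     1     1     1     1     1     1     1     1     1
          6     1     1     1     1     1     1     2     2     2     2     2     2     3
          7     1     1     1     1     1     1     2     3     3     3     3     3     4

4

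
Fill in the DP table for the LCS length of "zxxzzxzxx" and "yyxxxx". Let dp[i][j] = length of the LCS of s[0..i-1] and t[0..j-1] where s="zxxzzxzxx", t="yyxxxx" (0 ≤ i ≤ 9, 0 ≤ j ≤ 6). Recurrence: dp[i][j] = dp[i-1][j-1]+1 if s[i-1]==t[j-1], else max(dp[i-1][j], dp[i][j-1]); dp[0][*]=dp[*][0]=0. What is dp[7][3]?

   ''  y  y  x  x  x  x
''  0  0  0  0  0  0  0
 z  0  0  0  0  0  0  0
 x  0  0  0  1  1  1  1
 x  0  0  0  1  2  2  2
 z  0  0  0  1  2  2  2
 z  0  0  0  1  2  2  2
 x  0  0  0  1  2  3  3
 z  0  0  0  1  2  3  3
 x  0  0  0  1  2  3  4
 x  0  0  0  1  2  3  4

1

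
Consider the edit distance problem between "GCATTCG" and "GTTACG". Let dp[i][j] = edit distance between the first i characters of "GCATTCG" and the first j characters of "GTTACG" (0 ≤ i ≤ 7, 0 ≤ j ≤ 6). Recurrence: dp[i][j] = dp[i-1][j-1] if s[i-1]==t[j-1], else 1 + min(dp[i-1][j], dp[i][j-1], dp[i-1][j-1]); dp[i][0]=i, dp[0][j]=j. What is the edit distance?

   ''  G  T  T  A  C  G
''  0  1  2  3  4  5  6
 G  1  0  1  2  3  4  5
 C  2  1  1  2  3  3  4
 A  3  2  2  2  2  3  4
 T  4  3  2  2  3  3  4
 T  5  4  3  2  3  4  4
 C  6  5  4  3  3  3  4
 G  7  6  5  4  4  4  3

3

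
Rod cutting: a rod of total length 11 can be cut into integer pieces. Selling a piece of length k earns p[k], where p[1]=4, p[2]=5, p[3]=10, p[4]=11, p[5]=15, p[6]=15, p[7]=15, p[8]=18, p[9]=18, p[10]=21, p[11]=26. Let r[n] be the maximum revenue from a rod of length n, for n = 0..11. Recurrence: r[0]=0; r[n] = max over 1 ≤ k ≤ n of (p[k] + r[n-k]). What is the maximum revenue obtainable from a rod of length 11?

   n    0    1    2    3    4    5    6    7    8    9   10   11
r[n]    0    4    8   12   16   20   24   28   32   36   40   44

44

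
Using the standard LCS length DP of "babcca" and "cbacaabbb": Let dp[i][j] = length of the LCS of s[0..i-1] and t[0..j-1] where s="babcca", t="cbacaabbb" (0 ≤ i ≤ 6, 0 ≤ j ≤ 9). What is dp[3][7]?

   ''  c  b  a  c  a  a  b  b  b
''  0  0  0  0  0  0  0  0  0  0
 b  0  0  1  1  1  1  1  1  1  1
 a  0  0  1  2  2  2  2  2  2  2
 b  0  0  1  2  2  2  2  3  3  3
 c  0  1  1  2  3  3  3  3  3  3
 c  0  1  1  2  3  3  3  3  3  3
 a  0  1  1  2  3  4  4  4  4  4

3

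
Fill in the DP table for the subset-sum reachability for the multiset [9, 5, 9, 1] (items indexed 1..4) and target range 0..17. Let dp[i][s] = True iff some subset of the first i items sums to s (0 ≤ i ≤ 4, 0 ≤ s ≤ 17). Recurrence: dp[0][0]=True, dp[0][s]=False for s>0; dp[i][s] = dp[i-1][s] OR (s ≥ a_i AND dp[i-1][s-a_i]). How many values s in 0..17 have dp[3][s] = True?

4

i\s   0   1   2   3   4   5   6   7   8   9  10  11  12  13  14  15  16  17
  0   T   F   F   F   F   F   F   F   F   F   F   F   F   F   F   F   F   F
  1   T   F   F   F   F   F   F   F   F   T   F   F   F   F   F   F   F   F
  2   T   F   F   F   F   T   F   F   F   T   F   F   F   F   T   F   F   F
  3   T   F   F   F   F   T   F   F   F   T   F   F   F   F   T   F   F   F
  4   T   T   F   F   F   T   T   F   F   T   T   F   F   F   T   T   F   F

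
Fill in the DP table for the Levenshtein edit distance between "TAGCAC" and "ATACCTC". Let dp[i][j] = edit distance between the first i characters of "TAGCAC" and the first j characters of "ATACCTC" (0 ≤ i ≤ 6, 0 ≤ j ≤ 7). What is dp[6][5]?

   ''  A  T  A  C  C  T  C
''  0  1  2  3  4  5  6  7
 T  1  1  1  2  3  4  5  6
 A  2  1  2  1  2  3  4  5
 G  3  2  2  2  2  3  4  5
 C  4  3  3  3  2  2  3  4
 A  5  4  4  3  3  3  3  4
 C  6  5  5  4  3  3  4  3

3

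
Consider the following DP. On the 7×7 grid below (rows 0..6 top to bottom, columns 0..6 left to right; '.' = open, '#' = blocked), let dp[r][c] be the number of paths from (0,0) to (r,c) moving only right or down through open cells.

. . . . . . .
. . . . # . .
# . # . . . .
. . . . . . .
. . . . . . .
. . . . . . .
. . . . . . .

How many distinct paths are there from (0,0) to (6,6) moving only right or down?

r\c   0   1   2   3   4   5   6
  0   1   1   1   1   1   1   1
  1   1   2   3   4   0   1   2
  2   0   2   0   4   4   5   7
  3   0   2   2   6  10  15  22
  4   0   2   4  10  20  35  57
  5   0   2   6  16  36  71 128
  6   0   2   8  24  60 131 259

259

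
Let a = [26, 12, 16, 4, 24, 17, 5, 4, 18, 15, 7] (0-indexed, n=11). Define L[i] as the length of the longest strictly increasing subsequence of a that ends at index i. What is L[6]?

   i    0    1    2    3    4    5    6    7    8    9   10
a[i]   26   12   16    4   24   17    5    4   18   15    7
L[i]    1    1    2    1    3    3    2    1    4    3    3

2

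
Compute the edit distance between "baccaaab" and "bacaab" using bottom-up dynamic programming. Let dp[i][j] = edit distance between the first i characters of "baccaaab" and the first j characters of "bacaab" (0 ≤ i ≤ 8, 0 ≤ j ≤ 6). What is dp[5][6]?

   ''  b  a  c  a  a  b
''  0  1  2  3  4  5  6
 b  1  0  1  2  3  4  5
 a  2  1  0  1  2  3  4
 c  3  2  1  0  1  2  3
 c  4  3  2  1  1  2  3
 a  5  4  3  2  1  1  2
 a  6  5  4  3  2  1  2
 a  7  6  5  4  3  2  2
 b  8  7  6  5  4  3  2

2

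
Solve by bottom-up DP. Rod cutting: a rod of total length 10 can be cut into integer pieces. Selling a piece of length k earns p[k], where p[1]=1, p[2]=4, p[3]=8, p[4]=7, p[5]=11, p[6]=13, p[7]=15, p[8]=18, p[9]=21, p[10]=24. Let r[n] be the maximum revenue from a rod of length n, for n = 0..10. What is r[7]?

17

   n    0    1    2    3    4    5    6    7    8    9   10
r[n]    0    1    4    8    9   12   16   17   20   24   25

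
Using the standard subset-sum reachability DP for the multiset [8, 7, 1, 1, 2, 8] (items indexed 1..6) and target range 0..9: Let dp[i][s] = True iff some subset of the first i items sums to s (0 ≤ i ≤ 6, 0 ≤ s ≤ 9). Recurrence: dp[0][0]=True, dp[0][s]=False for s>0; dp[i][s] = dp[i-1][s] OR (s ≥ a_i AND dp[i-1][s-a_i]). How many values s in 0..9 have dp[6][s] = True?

i\s   0   1   2   3   4   5   6   7   8   9
  0   T   F   F   F   F   F   F   F   F   F
  1   T   F   F   F   F   F   F   F   T   F
  2   T   F   F   F   F   F   F   T   T   F
  3   T   T   F   F   F   F   F   T   T   T
  4   T   T   T   F   F   F   F   T   T   T
  5   T   T   T   T   T   F   F   T   T   T
  6   T   T   T   T   T   F   F   T   T   T

8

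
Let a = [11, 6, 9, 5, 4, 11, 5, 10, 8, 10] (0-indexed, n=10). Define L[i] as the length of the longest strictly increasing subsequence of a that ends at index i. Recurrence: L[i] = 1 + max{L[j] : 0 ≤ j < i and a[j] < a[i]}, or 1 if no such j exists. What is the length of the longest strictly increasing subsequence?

   i    0    1    2    3    4    5    6    7    8    9
a[i]   11    6    9    5    4   11    5   10    8   10
L[i]    1    1    2    1    1    3    2    3    3    4

4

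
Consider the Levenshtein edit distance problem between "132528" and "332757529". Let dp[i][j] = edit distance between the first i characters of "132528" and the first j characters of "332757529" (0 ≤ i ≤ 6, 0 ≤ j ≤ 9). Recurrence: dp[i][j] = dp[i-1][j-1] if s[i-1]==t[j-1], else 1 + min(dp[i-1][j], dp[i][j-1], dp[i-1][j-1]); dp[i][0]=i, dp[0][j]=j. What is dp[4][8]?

5

   ''  3  3  2  7  5  7  5  2  9
''  0  1  2  3  4  5  6  7  8  9
 1  1  1  2  3  4  5  6  7  8  9
 3  2  1  1  2  3  4  5  6  7  8
 2  3  2  2  1  2  3  4  5  6  7
 5  4  3  3  2  2  2  3  4  5  6
 2  5  4  4  3  3  3  3  4  4  5
 8  6  5  5  4  4  4  4  4  5  5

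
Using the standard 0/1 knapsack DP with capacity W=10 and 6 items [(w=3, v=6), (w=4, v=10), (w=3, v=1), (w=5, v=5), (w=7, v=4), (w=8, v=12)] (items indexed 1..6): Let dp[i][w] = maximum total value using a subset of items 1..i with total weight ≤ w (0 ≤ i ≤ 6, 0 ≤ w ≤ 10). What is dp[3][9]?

16

i\w   0   1   2   3   4   5   6   7   8   9  10
  0   0   0   0   0   0   0   0   0   0   0   0
  1   0   0   0   6   6   6   6   6   6   6   6
  2   0   0   0   6  10  10  10  16  16  16  16
  3   0   0   0   6  10  10  10  16  16  16  17
  4   0   0   0   6  10  10  10  16  16  16  17
  5   0   0   0   6  10  10  10  16  16  16  17
  6   0   0   0   6  10  10  10  16  16  16  17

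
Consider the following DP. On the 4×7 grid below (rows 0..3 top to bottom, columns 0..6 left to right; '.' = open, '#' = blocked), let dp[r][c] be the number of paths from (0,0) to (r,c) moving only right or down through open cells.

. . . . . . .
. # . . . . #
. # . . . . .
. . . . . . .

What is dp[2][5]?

r\c   0   1   2   3   4   5   6
  0   1   1   1   1   1   1   1
  1   1   0   1   2   3   4   0
  2   1   0   1   3   6  10  10
  3   1   1   2   5  11  21  31

10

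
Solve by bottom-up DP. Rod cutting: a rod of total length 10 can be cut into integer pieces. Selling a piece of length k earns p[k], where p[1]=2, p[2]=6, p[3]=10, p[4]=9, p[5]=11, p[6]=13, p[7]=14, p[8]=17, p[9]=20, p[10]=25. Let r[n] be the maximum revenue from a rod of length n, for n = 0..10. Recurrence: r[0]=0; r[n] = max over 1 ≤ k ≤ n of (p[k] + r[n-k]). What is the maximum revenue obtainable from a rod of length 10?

   n    0    1    2    3    4    5    6    7    8    9   10
r[n]    0    2    6   10   12   16   20   22   26   30   32

32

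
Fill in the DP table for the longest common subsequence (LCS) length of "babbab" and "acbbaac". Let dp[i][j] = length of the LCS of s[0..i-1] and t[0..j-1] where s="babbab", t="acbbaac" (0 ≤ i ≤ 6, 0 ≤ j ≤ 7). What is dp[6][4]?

3

   ''  a  c  b  b  a  a  c
''  0  0  0  0  0  0  0  0
 b  0  0  0  1  1  1  1  1
 a  0  1  1  1  1  2  2  2
 b  0  1  1  2  2  2  2  2
 b  0  1  1  2  3  3  3  3
 a  0  1  1  2  3  4  4  4
 b  0  1  1  2  3  4  4  4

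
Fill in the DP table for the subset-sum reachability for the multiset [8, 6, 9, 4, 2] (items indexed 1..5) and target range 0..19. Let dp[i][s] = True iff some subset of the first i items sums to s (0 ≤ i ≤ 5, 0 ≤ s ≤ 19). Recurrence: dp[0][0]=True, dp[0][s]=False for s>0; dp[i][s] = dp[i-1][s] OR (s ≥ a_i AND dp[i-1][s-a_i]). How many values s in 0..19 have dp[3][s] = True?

i\s   0   1   2   3   4   5   6   7   8   9  10  11  12  13  14  15  16  17  18  19
  0   T   F   F   F   F   F   F   F   F   F   F   F   F   F   F   F   F   F   F   F
  1   T   F   F   F   F   F   F   F   T   F   F   F   F   F   F   F   F   F   F   F
  2   T   F   F   F   F   F   T   F   T   F   F   F   F   F   T   F   F   F   F   F
  3   T   F   F   F   F   F   T   F   T   T   F   F   F   F   T   T   F   T   F   F
  4   T   F   F   F   T   F   T   F   T   T   T   F   T   T   T   T   F   T   T   T
  5   T   F   T   F   T   F   T   F   T   T   T   T   T   T   T   T   T   T   T   T

7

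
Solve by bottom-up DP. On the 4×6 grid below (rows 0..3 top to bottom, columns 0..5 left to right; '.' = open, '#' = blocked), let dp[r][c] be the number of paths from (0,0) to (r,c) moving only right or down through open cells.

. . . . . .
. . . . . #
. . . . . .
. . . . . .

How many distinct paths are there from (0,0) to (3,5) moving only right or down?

50

r\c   0   1   2   3   4   5
  0   1   1   1   1   1   1
  1   1   2   3   4   5   0
  2   1   3   6  10  15  15
  3   1   4  10  20  35  50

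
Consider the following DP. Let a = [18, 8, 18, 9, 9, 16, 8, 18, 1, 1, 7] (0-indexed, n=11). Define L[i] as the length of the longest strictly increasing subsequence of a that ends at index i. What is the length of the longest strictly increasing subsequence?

4

   i    0    1    2    3    4    5    6    7    8    9   10
a[i]   18    8   18    9    9   16    8   18    1    1    7
L[i]    1    1    2    2    2    3    1    4    1    1    2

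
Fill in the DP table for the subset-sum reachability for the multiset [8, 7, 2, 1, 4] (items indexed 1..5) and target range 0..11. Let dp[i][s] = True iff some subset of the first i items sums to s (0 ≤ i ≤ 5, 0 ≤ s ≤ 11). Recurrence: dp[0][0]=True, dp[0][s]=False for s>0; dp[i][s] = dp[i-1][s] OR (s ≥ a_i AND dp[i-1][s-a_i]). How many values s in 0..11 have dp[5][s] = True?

12

i\s   0   1   2   3   4   5   6   7   8   9  10  11
  0   T   F   F   F   F   F   F   F   F   F   F   F
  1   T   F   F   F   F   F   F   F   T   F   F   F
  2   T   F   F   F   F   F   F   T   T   F   F   F
  3   T   F   T   F   F   F   F   T   T   T   T   F
  4   T   T   T   T   F   F   F   T   T   T   T   T
  5   T   T   T   T   T   T   T   T   T   T   T   T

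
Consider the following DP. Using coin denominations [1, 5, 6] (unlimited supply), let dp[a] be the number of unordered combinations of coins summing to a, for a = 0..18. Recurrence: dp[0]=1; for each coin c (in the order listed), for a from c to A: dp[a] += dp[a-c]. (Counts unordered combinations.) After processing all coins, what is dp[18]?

10

after  coin     0     1     2     3     4     5     6     7     8     9    10    11    12    13    14    15    16    17    18
          1     1     1     1     1     1     1     1     1     1     1     1     1     1     1     1     1     1     1     1
          5     1     1     1     1     1     2     2     2     2     2     3     3     3     3     3     4     4     4     4
          6     1     1     1     1     1     2     3     3     3     3     4     5     6     6     6     7     8     9    10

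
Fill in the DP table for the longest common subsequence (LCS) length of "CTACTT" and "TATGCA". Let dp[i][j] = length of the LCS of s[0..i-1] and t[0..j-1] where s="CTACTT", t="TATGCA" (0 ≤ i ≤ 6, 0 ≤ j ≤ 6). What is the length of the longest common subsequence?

3

   ''  T  A  T  G  C  A
''  0  0  0  0  0  0  0
 C  0  0  0  0  0  1  1
 T  0  1  1  1  1  1  1
 A  0  1  2  2  2  2  2
 C  0  1  2  2  2  3  3
 T  0  1  2  3  3  3  3
 T  0  1  2  3  3  3  3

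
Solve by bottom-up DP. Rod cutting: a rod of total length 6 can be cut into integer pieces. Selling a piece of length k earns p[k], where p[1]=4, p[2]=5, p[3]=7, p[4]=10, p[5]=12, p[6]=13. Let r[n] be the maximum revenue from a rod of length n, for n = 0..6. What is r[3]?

12

   n    0    1    2    3    4    5    6
r[n]    0    4    8   12   16   20   24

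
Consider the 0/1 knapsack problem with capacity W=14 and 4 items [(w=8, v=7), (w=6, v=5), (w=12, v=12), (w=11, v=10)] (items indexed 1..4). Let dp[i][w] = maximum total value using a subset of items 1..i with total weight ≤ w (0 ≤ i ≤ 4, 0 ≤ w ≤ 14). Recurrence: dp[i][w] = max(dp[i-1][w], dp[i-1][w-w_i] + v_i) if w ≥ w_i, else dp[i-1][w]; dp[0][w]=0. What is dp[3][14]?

i\w   0   1   2   3   4   5   6   7   8   9  10  11  12  13  14
  0   0   0   0   0   0   0   0   0   0   0   0   0   0   0   0
  1   0   0   0   0   0   0   0   0   7   7   7   7   7   7   7
  2   0   0   0   0   0   0   5   5   7   7   7   7   7   7  12
  3   0   0   0   0   0   0   5   5   7   7   7   7  12  12  12
  4   0   0   0   0   0   0   5   5   7   7   7  10  12  12  12

12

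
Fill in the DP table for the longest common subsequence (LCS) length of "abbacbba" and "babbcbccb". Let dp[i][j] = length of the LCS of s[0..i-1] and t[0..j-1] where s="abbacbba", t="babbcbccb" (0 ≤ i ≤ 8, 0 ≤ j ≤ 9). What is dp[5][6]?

   ''  b  a  b  b  c  b  c  c  b
''  0  0  0  0  0  0  0  0  0  0
 a  0  0  1  1  1  1  1  1  1  1
 b  0  1  1  2  2  2  2  2  2  2
 b  0  1  1  2  3  3  3  3  3  3
 a  0  1  2  2  3  3  3  3  3  3
 c  0  1  2  2  3  4  4  4  4  4
 b  0  1  2  3  3  4  5  5  5  5
 b  0  1  2  3  4  4  5  5  5  6
 a  0  1  2  3  4  4  5  5  5  6

4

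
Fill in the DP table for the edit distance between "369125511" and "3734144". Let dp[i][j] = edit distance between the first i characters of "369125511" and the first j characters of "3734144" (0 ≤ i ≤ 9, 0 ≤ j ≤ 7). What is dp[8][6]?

   ''  3  7  3  4  1  4  4
''  0  1  2  3  4  5  6  7
 3  1  0  1  2  3  4  5  6
 6  2  1  1  2  3  4  5  6
 9  3  2  2  2  3  4  5  6
 1  4  3  3  3  3  3  4  5
 2  5  4  4  4  4  4  4  5
 5  6  5  5  5  5  5  5  5
 5  7  6  6  6  6  6  6  6
 1  8  7  7  7  7  6  7  7
 1  9  8  8  8  8  7  7  8

7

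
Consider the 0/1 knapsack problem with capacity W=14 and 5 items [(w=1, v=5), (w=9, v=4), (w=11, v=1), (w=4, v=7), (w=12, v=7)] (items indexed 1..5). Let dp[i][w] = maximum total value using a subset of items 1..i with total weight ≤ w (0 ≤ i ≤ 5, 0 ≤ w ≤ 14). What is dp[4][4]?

7

i\w   0   1   2   3   4   5   6   7   8   9  10  11  12  13  14
  0   0   0   0   0   0   0   0   0   0   0   0   0   0   0   0
  1   0   5   5   5   5   5   5   5   5   5   5   5   5   5   5
  2   0   5   5   5   5   5   5   5   5   5   9   9   9   9   9
  3   0   5   5   5   5   5   5   5   5   5   9   9   9   9   9
  4   0   5   5   5   7  12  12  12  12  12  12  12  12  12  16
  5   0   5   5   5   7  12  12  12  12  12  12  12  12  12  16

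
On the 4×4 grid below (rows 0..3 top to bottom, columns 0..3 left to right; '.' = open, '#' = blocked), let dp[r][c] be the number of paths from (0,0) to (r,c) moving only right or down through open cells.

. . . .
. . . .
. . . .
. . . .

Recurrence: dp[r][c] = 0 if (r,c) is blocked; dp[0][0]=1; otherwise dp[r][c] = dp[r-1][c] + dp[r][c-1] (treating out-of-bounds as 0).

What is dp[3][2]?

10

r\c   0   1   2   3
  0   1   1   1   1
  1   1   2   3   4
  2   1   3   6  10
  3   1   4  10  20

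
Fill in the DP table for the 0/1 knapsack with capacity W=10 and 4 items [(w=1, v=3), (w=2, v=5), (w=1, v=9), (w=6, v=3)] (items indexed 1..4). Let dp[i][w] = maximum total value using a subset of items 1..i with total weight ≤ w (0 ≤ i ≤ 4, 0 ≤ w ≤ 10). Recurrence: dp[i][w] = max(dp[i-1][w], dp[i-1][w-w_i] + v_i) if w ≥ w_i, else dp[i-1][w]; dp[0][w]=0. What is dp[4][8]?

i\w   0   1   2   3   4   5   6   7   8   9  10
  0   0   0   0   0   0   0   0   0   0   0   0
  1   0   3   3   3   3   3   3   3   3   3   3
  2   0   3   5   8   8   8   8   8   8   8   8
  3   0   9  12  14  17  17  17  17  17  17  17
  4   0   9  12  14  17  17  17  17  17  17  20

17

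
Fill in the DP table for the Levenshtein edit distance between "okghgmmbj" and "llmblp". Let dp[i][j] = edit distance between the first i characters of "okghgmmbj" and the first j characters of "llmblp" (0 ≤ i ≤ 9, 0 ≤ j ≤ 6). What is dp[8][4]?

   ''  l  l  m  b  l  p
''  0  1  2  3  4  5  6
 o  1  1  2  3  4  5  6
 k  2  2  2  3  4  5  6
 g  3  3  3  3  4  5  6
 h  4  4  4  4  4  5  6
 g  5  5  5  5  5  5  6
 m  6  6  6  5  6  6  6
 m  7  7  7  6  6  7  7
 b  8  8  8  7  6  7  8
 j  9  9  9  8  7  7  8

6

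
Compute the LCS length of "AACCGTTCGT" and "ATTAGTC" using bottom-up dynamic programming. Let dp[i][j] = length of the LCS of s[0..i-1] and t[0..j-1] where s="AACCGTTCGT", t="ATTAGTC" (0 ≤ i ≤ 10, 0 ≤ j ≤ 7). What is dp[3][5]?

2

   ''  A  T  T  A  G  T  C
''  0  0  0  0  0  0  0  0
 A  0  1  1  1  1  1  1  1
 A  0  1  1  1  2  2  2  2
 C  0  1  1  1  2  2  2  3
 C  0  1  1  1  2  2  2  3
 G  0  1  1  1  2  3  3  3
 T  0  1  2  2  2  3  4  4
 T  0  1  2  3  3  3  4  4
 C  0  1  2  3  3  3  4  5
 G  0  1  2  3  3  4  4  5
 T  0  1  2  3  3  4  5  5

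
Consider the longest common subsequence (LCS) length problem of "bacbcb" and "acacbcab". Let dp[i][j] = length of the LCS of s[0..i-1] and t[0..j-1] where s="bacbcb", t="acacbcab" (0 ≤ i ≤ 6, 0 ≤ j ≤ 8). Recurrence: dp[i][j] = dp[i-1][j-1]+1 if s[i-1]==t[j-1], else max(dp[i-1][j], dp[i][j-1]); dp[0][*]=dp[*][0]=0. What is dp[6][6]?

4

   ''  a  c  a  c  b  c  a  b
''  0  0  0  0  0  0  0  0  0
 b  0  0  0  0  0  1  1  1  1
 a  0  1  1  1  1  1  1  2  2
 c  0  1  2  2  2  2  2  2  2
 b  0  1  2  2  2  3  3  3  3
 c  0  1  2  2  3  3  4  4  4
 b  0  1  2  2  3  4  4  4  5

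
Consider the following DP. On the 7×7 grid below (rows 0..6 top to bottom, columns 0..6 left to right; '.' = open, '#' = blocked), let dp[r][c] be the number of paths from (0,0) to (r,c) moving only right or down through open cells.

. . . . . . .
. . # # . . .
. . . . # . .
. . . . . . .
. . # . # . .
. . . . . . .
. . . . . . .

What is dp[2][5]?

2

r\c   0   1   2   3   4   5   6
  0   1   1   1   1   1   1   1
  1   1   2   0   0   1   2   3
  2   1   3   3   3   0   2   5
  3   1   4   7  10  10  12  17
  4   1   5   0  10   0  12  29
  5   1   6   6  16  16  28  57
  6   1   7  13  29  45  73 130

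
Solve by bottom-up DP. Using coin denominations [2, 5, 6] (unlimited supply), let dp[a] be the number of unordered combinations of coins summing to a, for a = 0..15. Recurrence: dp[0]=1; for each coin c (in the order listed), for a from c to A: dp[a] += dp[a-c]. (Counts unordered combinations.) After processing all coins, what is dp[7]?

1

after  coin     0     1     2     3     4     5     6     7     8     9    10    11    12    13    14    15
          2     1     0     1     0     1     0     1     0     1     0     1     0     1     0     1     0
          5     1     0     1     0     1     1     1     1     1     1     2     1     2     1     2     2
          6     1     0     1     0     1     1     2     1     2     1     3     2     4     2     4     3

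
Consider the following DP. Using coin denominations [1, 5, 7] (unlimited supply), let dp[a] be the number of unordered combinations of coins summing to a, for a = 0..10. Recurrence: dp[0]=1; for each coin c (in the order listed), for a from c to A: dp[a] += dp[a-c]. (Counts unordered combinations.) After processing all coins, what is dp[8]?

3

after  coin     0     1     2     3     4     5     6     7     8     9    10
          1     1     1     1     1     1     1     1     1     1     1     1
          5     1     1     1     1     1     2     2     2     2     2     3
          7     1     1     1     1     1     2     2     3     3     3     4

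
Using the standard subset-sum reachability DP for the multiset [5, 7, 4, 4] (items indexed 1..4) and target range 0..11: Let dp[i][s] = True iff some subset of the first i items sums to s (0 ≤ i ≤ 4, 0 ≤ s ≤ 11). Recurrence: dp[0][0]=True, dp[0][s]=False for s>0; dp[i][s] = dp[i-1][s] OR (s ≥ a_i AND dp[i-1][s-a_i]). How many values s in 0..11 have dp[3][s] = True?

i\s   0   1   2   3   4   5   6   7   8   9  10  11
  0   T   F   F   F   F   F   F   F   F   F   F   F
  1   T   F   F   F   F   T   F   F   F   F   F   F
  2   T   F   F   F   F   T   F   T   F   F   F   F
  3   T   F   F   F   T   T   F   T   F   T   F   T
  4   T   F   F   F   T   T   F   T   T   T   F   T

6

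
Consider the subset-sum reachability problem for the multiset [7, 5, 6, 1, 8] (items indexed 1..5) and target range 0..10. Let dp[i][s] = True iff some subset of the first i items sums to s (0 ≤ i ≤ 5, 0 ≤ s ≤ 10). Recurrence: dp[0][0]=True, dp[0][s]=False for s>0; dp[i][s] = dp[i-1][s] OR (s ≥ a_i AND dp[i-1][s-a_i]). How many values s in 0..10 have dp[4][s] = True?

6

i\s   0   1   2   3   4   5   6   7   8   9  10
  0   T   F   F   F   F   F   F   F   F   F   F
  1   T   F   F   F   F   F   F   T   F   F   F
  2   T   F   F   F   F   T   F   T   F   F   F
  3   T   F   F   F   F   T   T   T   F   F   F
  4   T   T   F   F   F   T   T   T   T   F   F
  5   T   T   F   F   F   T   T   T   T   T   F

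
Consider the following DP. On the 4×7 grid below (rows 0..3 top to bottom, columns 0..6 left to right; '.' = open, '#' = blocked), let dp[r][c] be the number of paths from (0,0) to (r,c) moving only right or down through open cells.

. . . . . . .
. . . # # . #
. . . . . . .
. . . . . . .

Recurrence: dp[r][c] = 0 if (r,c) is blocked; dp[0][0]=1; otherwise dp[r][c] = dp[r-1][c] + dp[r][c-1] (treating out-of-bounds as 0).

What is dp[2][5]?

r\c   0   1   2   3   4   5   6
  0   1   1   1   1   1   1   1
  1   1   2   3   0   0   1   0
  2   1   3   6   6   6   7   7
  3   1   4  10  16  22  29  36

7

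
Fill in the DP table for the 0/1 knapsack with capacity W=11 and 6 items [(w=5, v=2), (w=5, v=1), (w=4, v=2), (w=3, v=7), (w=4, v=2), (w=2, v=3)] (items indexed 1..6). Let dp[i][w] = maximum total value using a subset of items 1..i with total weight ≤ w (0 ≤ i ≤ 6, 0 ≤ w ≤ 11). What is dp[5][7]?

i\w   0   1   2   3   4   5   6   7   8   9  10  11
  0   0   0   0   0   0   0   0   0   0   0   0   0
  1   0   0   0   0   0   2   2   2   2   2   2   2
  2   0   0   0   0   0   2   2   2   2   2   3   3
  3   0   0   0   0   2   2   2   2   2   4   4   4
  4   0   0   0   7   7   7   7   9   9   9   9   9
  5   0   0   0   7   7   7   7   9   9   9   9  11
  6   0   0   3   7   7  10  10  10  10  12  12  12

9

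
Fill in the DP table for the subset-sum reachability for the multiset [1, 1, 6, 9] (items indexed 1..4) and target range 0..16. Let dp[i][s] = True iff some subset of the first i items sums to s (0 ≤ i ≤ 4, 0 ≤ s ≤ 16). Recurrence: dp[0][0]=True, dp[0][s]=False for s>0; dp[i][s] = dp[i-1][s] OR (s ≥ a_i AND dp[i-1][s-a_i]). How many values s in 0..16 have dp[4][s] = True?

11

i\s   0   1   2   3   4   5   6   7   8   9  10  11  12  13  14  15  16
  0   T   F   F   F   F   F   F   F   F   F   F   F   F   F   F   F   F
  1   T   T   F   F   F   F   F   F   F   F   F   F   F   F   F   F   F
  2   T   T   T   F   F   F   F   F   F   F   F   F   F   F   F   F   F
  3   T   T   T   F   F   F   T   T   T   F   F   F   F   F   F   F   F
  4   T   T   T   F   F   F   T   T   T   T   T   T   F   F   F   T   T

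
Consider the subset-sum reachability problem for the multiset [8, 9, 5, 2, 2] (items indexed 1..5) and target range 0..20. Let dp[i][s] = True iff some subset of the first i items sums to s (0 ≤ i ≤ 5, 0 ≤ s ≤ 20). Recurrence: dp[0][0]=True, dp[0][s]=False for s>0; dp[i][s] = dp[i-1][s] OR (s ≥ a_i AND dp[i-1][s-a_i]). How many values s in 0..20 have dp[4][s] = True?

i\s   0   1   2   3   4   5   6   7   8   9  10  11  12  13  14  15  16  17  18  19  20
  0   T   F   F   F   F   F   F   F   F   F   F   F   F   F   F   F   F   F   F   F   F
  1   T   F   F   F   F   F   F   F   T   F   F   F   F   F   F   F   F   F   F   F   F
  2   T   F   F   F   F   F   F   F   T   T   F   F   F   F   F   F   F   T   F   F   F
  3   T   F   F   F   F   T   F   F   T   T   F   F   F   T   T   F   F   T   F   F   F
  4   T   F   T   F   F   T   F   T   T   T   T   T   F   T   T   T   T   T   F   T   F
  5   T   F   T   F   T   T   F   T   T   T   T   T   T   T   T   T   T   T   T   T   F

14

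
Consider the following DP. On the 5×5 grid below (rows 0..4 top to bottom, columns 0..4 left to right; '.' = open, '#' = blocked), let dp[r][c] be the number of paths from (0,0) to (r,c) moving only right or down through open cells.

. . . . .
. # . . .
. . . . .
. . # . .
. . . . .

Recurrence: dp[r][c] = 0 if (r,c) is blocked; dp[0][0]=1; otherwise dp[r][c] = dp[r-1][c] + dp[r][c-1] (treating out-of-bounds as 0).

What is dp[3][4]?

11

r\c   0   1   2   3   4
  0   1   1   1   1   1
  1   1   0   1   2   3
  2   1   1   2   4   7
  3   1   2   0   4  11
  4   1   3   3   7  18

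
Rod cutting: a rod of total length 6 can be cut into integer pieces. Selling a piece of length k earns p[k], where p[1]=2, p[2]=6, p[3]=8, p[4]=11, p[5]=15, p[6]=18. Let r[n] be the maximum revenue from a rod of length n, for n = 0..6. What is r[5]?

   n    0    1    2    3    4    5    6
r[n]    0    2    6    8   12   15   18

15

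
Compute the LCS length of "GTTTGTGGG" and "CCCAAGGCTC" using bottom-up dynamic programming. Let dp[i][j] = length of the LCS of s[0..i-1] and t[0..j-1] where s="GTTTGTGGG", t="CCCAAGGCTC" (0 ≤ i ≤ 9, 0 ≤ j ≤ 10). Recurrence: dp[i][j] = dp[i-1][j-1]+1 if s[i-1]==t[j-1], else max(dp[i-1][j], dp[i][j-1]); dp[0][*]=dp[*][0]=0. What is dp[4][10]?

2

   ''  C  C  C  A  A  G  G  C  T  C
''  0  0  0  0  0  0  0  0  0  0  0
 G  0  0  0  0  0  0  1  1  1  1  1
 T  0  0  0  0  0  0  1  1  1  2  2
 T  0  0  0  0  0  0  1  1  1  2  2
 T  0  0  0  0  0  0  1  1  1  2  2
 G  0  0  0  0  0  0  1  2  2  2  2
 T  0  0  0  0  0  0  1  2  2  3  3
 G  0  0  0  0  0  0  1  2  2  3  3
 G  0  0  0  0  0  0  1  2  2  3  3
 G  0  0  0  0  0  0  1  2  2  3  3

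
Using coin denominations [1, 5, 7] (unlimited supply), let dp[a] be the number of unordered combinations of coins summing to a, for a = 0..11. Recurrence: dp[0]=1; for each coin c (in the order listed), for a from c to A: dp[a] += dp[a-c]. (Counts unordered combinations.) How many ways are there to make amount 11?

after  coin     0     1     2     3     4     5     6     7     8     9    10    11
          1     1     1     1     1     1     1     1     1     1     1     1     1
          5     1     1     1     1     1     2     2     2     2     2     3     3
          7     1     1     1     1     1     2     2     3     3     3     4     4

4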